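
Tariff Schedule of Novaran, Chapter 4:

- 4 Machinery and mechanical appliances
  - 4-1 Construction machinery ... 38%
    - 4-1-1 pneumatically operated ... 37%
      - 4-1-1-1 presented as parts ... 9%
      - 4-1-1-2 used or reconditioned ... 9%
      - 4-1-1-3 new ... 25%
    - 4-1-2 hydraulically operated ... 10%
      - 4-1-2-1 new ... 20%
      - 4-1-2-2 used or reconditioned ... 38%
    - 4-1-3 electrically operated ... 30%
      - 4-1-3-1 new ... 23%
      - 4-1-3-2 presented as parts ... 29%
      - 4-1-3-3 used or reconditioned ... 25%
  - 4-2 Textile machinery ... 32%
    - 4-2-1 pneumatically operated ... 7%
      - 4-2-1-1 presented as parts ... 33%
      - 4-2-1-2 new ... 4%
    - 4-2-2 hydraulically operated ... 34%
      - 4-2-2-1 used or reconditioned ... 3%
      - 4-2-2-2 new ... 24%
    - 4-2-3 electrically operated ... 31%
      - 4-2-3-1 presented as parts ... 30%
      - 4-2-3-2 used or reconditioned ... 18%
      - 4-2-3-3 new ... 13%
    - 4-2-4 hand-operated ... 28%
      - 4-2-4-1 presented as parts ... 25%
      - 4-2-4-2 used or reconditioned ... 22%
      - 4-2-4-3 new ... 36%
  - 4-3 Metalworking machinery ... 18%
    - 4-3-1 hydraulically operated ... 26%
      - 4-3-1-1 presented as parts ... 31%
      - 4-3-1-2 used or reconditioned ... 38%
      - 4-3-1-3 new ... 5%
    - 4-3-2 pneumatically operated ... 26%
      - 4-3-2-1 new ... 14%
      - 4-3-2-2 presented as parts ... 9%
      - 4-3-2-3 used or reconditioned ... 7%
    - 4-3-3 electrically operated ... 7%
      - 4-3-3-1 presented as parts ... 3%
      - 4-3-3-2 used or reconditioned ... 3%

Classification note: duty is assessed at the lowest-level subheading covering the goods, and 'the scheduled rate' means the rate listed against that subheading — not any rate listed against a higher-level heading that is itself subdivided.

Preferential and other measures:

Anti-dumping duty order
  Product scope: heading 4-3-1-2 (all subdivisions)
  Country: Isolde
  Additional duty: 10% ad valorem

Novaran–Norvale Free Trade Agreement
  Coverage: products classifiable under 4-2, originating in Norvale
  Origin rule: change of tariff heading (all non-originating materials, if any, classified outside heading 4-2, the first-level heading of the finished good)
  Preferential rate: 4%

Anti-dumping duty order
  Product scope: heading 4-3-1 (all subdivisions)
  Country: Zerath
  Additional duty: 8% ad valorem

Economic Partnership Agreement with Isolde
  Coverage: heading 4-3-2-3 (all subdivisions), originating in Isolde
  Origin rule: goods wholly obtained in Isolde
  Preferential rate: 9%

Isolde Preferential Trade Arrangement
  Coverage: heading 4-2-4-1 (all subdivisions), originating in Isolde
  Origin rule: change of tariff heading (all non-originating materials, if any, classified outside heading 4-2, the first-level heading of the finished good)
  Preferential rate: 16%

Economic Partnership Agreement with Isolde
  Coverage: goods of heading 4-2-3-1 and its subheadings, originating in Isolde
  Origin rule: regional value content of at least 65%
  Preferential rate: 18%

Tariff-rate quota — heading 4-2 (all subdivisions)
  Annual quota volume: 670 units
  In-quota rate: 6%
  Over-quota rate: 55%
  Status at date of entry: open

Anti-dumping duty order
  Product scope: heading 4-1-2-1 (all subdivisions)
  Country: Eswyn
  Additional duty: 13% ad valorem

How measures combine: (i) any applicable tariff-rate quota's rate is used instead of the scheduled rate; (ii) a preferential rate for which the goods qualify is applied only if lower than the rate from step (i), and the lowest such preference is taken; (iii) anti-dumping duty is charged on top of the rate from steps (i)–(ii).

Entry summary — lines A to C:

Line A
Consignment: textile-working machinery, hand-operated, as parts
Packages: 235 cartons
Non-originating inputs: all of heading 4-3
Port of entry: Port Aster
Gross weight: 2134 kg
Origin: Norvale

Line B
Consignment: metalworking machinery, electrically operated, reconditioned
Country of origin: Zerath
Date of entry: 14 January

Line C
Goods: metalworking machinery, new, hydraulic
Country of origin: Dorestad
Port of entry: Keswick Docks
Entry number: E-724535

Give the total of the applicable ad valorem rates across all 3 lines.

Line A: textile-working → 4-2; hand-operated → 4-2-4; as parts → 4-2-4-1. Scheduled 25%. quota on 4-2 open → in-quota 6%; Norvale agreement on 4-2: CTH met → 4% available; preferential 4%. → 4%.
Line B: metalworking → 4-3; electrically operated → 4-3-3; reconditioned → 4-3-3-2. Scheduled 3%. No special measure applies. → 3%.
Line C: metalworking → 4-3; hydraulic → 4-3-1; new → 4-3-1-3. Scheduled 5%. No special measure applies. → 5%.
Sum: 4% + 3% + 5% = 12%.

12%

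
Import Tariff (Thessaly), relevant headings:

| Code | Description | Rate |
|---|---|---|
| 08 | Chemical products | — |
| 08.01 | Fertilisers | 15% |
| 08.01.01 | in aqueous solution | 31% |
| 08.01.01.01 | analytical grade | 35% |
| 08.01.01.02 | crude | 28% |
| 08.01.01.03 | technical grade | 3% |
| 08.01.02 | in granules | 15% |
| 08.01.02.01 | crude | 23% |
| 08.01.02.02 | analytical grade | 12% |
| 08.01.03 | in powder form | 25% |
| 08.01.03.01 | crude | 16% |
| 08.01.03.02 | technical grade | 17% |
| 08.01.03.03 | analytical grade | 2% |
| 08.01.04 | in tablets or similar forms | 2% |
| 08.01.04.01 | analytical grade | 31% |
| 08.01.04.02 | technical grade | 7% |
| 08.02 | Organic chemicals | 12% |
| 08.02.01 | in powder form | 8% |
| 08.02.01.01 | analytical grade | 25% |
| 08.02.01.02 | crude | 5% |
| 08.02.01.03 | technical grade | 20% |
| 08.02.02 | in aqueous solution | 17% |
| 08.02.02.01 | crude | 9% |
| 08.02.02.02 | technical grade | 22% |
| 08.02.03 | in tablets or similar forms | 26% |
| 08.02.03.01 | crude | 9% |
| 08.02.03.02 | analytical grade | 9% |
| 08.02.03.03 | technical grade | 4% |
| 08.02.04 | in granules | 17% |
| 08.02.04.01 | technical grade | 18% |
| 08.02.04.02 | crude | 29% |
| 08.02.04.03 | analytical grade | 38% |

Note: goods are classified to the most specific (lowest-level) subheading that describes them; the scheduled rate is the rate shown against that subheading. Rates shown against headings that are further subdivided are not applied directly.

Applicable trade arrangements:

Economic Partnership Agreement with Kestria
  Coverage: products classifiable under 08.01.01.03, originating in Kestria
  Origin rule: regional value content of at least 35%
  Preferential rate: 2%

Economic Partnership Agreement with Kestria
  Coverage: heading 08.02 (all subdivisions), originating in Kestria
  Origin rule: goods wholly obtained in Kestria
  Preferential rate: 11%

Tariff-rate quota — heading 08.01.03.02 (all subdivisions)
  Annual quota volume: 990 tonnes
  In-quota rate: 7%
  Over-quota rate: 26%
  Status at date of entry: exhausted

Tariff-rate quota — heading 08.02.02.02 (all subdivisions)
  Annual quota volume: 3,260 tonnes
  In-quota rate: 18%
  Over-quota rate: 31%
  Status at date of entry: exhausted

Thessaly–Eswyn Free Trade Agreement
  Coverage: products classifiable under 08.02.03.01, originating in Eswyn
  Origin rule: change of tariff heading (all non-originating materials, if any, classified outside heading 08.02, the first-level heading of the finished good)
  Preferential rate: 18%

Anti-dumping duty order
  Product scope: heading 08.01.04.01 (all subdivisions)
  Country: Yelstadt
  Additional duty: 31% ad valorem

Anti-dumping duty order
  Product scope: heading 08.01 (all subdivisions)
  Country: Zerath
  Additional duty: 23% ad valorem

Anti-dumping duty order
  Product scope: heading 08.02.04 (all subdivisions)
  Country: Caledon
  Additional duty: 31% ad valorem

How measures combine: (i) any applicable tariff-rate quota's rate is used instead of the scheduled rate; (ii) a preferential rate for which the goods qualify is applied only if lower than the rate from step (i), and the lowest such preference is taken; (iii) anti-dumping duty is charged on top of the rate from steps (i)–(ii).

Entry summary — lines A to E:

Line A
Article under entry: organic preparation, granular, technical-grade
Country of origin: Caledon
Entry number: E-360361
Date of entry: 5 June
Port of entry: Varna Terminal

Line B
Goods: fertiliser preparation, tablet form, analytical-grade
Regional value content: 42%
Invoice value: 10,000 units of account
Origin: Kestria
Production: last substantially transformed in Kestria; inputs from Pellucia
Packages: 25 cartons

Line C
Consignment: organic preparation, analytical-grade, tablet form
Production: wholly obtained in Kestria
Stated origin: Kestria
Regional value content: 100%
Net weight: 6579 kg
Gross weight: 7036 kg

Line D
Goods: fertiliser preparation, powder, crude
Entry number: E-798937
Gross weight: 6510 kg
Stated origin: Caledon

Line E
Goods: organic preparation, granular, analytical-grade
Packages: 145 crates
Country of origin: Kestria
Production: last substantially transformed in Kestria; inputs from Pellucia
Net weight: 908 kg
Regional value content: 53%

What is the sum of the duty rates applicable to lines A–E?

143%

Line A: organic → 08.02; granular → 08.02.04; technical-grade → 08.02.04.01. Scheduled 18%. anti-dumping (Caledon, 08.02.04): +31%; total 18% + 31% = 49%. → 49%.
Line B: fertiliser → 08.01; tablet form → 08.01.04; analytical-grade → 08.01.04.01. Scheduled 31%. Kestria agreement on 08.01.01.03: 08.01.04.01 not covered; Kestria agreement on 08.02: 08.01.04.01 not covered. → 31%.
Line C: organic → 08.02; tablet form → 08.02.03; analytical-grade → 08.02.03.02. Scheduled 9%. Kestria agreement on 08.01.01.03: 08.02.03.02 not covered; Kestria agreement on 08.02: wholly obtained → 11% available; preference 11% not lower than 9% → no reduction. → 9%.
Line D: fertiliser → 08.01; powder → 08.01.03; crude → 08.01.03.01. Scheduled 16%. No special measure applies. → 16%.
Line E: organic → 08.02; granular → 08.02.04; analytical-grade → 08.02.04.03. Scheduled 38%. Kestria agreement on 08.01.01.03: 08.02.04.03 not covered; Kestria agreement on 08.02: not wholly obtained. → 38%.
Sum: 49% + 31% + 9% + 16% + 38% = 143%.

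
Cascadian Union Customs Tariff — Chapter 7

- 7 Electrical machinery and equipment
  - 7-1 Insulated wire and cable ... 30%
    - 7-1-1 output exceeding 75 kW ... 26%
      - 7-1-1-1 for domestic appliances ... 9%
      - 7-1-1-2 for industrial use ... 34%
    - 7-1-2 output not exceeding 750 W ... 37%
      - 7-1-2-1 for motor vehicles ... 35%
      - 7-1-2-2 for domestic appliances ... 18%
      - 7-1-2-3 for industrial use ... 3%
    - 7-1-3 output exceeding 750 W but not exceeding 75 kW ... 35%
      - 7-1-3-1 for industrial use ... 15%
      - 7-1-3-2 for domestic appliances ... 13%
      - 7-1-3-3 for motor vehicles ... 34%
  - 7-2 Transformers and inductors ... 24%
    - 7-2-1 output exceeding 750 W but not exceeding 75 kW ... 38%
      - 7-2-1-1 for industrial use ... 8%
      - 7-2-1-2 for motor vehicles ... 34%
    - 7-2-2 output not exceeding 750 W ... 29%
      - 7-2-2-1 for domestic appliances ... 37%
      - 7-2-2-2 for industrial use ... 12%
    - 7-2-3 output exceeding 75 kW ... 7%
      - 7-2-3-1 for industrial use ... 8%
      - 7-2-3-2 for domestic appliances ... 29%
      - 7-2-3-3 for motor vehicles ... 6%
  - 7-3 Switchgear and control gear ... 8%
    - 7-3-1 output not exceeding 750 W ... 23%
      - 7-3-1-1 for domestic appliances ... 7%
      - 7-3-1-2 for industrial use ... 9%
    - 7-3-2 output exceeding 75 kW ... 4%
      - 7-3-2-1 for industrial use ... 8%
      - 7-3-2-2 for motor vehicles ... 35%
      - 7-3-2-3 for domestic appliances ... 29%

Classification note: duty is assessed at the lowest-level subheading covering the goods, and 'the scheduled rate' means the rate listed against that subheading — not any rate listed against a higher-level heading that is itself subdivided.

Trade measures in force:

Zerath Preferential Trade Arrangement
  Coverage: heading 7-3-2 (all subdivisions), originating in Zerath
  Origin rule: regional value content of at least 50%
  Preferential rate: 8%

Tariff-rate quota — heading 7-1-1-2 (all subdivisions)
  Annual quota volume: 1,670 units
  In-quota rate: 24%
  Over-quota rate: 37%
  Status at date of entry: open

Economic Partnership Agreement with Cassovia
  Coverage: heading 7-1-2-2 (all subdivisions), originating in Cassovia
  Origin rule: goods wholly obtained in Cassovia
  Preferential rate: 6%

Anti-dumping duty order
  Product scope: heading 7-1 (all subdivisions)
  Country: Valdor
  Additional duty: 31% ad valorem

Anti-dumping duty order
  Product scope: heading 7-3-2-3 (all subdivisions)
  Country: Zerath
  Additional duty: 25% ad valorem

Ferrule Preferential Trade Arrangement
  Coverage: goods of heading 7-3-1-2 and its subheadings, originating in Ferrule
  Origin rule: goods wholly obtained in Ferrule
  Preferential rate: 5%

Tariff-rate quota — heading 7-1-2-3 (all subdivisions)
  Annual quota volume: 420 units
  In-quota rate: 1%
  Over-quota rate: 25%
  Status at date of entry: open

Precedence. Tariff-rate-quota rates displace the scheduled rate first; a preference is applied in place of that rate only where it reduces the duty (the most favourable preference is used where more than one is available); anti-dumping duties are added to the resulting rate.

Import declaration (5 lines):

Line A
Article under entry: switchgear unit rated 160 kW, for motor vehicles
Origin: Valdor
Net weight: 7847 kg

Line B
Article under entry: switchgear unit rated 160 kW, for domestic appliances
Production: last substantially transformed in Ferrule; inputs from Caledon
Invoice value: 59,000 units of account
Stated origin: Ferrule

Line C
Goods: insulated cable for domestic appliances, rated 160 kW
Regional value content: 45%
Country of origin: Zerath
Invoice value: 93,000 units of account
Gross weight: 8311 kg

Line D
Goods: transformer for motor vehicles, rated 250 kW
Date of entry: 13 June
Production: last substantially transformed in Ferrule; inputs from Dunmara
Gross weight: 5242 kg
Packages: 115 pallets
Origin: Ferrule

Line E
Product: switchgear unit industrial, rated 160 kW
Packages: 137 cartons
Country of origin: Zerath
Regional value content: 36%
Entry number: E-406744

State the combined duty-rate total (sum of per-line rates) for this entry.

Line A: switchgear unit → 7-3; rated 160 kW → 7-3-2; for motor vehicles → 7-3-2-2. Scheduled 35%. No special measure applies. → 35%.
Line B: switchgear unit → 7-3; rated 160 kW → 7-3-2; for domestic appliances → 7-3-2-3. Scheduled 29%. Ferrule agreement on 7-3-1-2: 7-3-2-3 not covered. → 29%.
Line C: insulated cable → 7-1; rated 160 kW → 7-1-1; for domestic appliances → 7-1-1-1. Scheduled 9%. Zerath agreement on 7-3-2: 7-1-1-1 not covered. → 9%.
Line D: transformer → 7-2; rated 250 kW → 7-2-3; for motor vehicles → 7-2-3-3. Scheduled 6%. Ferrule agreement on 7-3-1-2: 7-2-3-3 not covered. → 6%.
Line E: switchgear unit → 7-3; rated 160 kW → 7-3-2; industrial → 7-3-2-1. Scheduled 8%. Zerath agreement on 7-3-2: RVC < 50%. → 8%.
Sum: 35% + 29% + 9% + 6% + 8% = 87%.

87%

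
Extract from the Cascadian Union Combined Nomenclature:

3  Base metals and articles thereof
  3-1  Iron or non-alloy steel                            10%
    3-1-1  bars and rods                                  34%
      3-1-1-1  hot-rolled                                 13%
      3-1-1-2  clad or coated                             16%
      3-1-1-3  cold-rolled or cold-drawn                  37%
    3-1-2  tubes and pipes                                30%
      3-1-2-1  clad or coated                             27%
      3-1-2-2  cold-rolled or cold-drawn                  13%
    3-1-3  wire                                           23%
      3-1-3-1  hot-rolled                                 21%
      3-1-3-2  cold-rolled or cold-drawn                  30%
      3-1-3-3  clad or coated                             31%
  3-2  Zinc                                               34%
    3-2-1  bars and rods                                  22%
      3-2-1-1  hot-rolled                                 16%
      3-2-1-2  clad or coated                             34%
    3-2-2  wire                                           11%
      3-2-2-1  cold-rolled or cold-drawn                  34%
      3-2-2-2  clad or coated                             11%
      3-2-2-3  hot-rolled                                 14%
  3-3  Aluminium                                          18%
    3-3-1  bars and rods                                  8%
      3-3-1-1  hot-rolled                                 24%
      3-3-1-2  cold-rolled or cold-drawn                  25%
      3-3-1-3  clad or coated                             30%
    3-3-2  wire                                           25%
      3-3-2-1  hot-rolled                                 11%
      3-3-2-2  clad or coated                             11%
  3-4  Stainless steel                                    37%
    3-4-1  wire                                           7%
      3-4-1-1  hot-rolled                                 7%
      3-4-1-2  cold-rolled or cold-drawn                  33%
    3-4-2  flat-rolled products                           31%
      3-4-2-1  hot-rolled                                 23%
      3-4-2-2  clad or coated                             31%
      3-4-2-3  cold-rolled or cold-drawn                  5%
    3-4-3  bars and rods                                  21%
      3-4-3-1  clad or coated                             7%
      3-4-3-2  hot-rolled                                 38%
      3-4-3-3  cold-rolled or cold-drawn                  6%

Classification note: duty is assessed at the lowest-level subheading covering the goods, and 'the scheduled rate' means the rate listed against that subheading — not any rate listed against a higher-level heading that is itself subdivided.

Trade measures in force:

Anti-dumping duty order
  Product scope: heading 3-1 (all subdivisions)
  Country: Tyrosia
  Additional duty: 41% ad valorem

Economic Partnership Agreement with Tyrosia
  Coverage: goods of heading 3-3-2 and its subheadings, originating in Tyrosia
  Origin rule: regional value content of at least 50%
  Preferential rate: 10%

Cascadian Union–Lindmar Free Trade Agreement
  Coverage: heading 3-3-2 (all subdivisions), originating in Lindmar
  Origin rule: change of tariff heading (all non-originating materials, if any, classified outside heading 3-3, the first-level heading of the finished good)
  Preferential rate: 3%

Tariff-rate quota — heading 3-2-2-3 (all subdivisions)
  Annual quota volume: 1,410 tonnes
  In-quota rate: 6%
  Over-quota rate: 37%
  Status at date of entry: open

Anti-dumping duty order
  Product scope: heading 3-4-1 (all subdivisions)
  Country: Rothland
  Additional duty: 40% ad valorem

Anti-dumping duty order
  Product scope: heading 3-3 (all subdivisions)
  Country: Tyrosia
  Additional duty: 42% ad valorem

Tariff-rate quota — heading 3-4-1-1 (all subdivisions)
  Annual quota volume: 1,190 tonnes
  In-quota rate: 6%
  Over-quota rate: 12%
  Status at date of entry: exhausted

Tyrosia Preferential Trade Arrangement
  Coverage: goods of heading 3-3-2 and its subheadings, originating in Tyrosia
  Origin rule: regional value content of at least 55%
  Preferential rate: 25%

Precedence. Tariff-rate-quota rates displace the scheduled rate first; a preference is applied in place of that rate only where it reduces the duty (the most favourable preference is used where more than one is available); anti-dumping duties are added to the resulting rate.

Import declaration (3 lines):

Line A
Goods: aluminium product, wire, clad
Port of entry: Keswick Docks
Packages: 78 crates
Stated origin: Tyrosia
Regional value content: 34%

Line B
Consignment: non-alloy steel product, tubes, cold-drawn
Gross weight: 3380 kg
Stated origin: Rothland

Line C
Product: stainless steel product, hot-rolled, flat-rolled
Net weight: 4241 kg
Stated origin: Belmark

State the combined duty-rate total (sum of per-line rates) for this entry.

Line A: aluminium → 3-3; wire → 3-3-2; clad → 3-3-2-2. Scheduled 11%. Tyrosia agreement on 3-3-2: RVC < 50%; Tyrosia agreement on 3-3-2: RVC < 55%; anti-dumping (Tyrosia, 3-3): +42%; total 11% + 42% = 53%. → 53%.
Line B: non-alloy steel → 3-1; tubes → 3-1-2; cold-drawn → 3-1-2-2. Scheduled 13%. No special measure applies. → 13%.
Line C: stainless steel → 3-4; flat-rolled → 3-4-2; hot-rolled → 3-4-2-1. Scheduled 23%. No special measure applies. → 23%.
Sum: 53% + 13% + 23% = 89%.

89%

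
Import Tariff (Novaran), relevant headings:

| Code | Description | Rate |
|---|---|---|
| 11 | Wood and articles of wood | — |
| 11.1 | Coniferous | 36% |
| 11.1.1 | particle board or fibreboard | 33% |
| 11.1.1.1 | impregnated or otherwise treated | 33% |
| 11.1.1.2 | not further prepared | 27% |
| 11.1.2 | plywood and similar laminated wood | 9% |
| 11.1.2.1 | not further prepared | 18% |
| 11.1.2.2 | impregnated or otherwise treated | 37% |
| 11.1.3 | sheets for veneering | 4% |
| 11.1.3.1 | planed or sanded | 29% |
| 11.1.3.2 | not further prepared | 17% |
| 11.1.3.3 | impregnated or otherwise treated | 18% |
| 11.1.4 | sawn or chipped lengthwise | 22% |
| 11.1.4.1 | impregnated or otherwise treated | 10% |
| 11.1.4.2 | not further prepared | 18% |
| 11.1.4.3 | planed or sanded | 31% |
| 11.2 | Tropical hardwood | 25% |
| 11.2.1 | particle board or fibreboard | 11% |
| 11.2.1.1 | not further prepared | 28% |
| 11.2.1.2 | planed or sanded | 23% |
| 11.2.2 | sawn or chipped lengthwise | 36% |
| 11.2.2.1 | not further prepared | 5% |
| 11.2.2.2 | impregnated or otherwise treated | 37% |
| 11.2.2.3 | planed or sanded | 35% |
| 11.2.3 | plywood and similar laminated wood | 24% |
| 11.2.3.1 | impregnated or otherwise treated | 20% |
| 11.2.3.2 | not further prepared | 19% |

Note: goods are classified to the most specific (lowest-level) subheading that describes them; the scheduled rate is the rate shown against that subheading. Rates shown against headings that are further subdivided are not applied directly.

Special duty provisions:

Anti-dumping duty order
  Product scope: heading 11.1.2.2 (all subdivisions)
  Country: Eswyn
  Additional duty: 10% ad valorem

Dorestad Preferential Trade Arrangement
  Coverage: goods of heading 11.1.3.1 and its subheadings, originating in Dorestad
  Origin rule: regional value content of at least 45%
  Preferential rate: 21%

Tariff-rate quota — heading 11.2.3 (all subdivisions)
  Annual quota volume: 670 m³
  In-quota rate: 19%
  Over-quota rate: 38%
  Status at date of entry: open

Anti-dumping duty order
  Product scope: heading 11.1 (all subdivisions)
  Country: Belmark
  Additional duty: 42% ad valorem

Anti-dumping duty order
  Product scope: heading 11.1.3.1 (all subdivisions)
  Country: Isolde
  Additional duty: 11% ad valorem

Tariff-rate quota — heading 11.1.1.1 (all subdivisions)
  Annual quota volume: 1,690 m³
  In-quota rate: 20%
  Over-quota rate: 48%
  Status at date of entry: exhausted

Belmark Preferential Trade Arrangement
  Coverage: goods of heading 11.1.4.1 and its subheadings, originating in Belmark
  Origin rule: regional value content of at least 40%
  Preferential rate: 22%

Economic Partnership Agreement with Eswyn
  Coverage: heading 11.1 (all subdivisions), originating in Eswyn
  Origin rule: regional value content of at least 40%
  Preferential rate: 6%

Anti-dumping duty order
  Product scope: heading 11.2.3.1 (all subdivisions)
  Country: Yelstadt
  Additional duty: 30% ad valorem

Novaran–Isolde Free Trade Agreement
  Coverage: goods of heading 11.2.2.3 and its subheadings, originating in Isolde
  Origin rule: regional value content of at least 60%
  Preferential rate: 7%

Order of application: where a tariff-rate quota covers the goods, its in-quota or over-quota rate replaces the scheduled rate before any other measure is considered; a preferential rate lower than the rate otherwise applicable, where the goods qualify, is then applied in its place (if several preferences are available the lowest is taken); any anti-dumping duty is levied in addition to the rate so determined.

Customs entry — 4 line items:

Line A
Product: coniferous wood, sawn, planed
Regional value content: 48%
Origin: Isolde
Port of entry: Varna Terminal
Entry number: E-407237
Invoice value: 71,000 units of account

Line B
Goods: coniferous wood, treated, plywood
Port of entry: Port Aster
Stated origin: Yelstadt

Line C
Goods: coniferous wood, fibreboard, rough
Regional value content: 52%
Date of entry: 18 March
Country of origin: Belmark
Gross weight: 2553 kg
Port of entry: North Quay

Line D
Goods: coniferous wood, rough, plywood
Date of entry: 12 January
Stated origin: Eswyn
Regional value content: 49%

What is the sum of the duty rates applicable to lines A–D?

143%

Line A: coniferous → 11.1; sawn → 11.1.4; planed → 11.1.4.3. Scheduled 31%. Isolde agreement on 11.2.2.3: 11.1.4.3 not covered. → 31%.
Line B: coniferous → 11.1; plywood → 11.1.2; treated → 11.1.2.2. Scheduled 37%. No special measure applies. → 37%.
Line C: coniferous → 11.1; fibreboard → 11.1.1; rough → 11.1.1.2. Scheduled 27%. Belmark agreement on 11.1.4.1: 11.1.1.2 not covered; anti-dumping (Belmark, 11.1): +42%; total 27% + 42% = 69%. → 69%.
Line D: coniferous → 11.1; plywood → 11.1.2; rough → 11.1.2.1. Scheduled 18%. Eswyn agreement on 11.1: RVC ≥ 40% → 6% available; preferential 6%. → 6%.
Sum: 31% + 37% + 69% + 6% = 143%.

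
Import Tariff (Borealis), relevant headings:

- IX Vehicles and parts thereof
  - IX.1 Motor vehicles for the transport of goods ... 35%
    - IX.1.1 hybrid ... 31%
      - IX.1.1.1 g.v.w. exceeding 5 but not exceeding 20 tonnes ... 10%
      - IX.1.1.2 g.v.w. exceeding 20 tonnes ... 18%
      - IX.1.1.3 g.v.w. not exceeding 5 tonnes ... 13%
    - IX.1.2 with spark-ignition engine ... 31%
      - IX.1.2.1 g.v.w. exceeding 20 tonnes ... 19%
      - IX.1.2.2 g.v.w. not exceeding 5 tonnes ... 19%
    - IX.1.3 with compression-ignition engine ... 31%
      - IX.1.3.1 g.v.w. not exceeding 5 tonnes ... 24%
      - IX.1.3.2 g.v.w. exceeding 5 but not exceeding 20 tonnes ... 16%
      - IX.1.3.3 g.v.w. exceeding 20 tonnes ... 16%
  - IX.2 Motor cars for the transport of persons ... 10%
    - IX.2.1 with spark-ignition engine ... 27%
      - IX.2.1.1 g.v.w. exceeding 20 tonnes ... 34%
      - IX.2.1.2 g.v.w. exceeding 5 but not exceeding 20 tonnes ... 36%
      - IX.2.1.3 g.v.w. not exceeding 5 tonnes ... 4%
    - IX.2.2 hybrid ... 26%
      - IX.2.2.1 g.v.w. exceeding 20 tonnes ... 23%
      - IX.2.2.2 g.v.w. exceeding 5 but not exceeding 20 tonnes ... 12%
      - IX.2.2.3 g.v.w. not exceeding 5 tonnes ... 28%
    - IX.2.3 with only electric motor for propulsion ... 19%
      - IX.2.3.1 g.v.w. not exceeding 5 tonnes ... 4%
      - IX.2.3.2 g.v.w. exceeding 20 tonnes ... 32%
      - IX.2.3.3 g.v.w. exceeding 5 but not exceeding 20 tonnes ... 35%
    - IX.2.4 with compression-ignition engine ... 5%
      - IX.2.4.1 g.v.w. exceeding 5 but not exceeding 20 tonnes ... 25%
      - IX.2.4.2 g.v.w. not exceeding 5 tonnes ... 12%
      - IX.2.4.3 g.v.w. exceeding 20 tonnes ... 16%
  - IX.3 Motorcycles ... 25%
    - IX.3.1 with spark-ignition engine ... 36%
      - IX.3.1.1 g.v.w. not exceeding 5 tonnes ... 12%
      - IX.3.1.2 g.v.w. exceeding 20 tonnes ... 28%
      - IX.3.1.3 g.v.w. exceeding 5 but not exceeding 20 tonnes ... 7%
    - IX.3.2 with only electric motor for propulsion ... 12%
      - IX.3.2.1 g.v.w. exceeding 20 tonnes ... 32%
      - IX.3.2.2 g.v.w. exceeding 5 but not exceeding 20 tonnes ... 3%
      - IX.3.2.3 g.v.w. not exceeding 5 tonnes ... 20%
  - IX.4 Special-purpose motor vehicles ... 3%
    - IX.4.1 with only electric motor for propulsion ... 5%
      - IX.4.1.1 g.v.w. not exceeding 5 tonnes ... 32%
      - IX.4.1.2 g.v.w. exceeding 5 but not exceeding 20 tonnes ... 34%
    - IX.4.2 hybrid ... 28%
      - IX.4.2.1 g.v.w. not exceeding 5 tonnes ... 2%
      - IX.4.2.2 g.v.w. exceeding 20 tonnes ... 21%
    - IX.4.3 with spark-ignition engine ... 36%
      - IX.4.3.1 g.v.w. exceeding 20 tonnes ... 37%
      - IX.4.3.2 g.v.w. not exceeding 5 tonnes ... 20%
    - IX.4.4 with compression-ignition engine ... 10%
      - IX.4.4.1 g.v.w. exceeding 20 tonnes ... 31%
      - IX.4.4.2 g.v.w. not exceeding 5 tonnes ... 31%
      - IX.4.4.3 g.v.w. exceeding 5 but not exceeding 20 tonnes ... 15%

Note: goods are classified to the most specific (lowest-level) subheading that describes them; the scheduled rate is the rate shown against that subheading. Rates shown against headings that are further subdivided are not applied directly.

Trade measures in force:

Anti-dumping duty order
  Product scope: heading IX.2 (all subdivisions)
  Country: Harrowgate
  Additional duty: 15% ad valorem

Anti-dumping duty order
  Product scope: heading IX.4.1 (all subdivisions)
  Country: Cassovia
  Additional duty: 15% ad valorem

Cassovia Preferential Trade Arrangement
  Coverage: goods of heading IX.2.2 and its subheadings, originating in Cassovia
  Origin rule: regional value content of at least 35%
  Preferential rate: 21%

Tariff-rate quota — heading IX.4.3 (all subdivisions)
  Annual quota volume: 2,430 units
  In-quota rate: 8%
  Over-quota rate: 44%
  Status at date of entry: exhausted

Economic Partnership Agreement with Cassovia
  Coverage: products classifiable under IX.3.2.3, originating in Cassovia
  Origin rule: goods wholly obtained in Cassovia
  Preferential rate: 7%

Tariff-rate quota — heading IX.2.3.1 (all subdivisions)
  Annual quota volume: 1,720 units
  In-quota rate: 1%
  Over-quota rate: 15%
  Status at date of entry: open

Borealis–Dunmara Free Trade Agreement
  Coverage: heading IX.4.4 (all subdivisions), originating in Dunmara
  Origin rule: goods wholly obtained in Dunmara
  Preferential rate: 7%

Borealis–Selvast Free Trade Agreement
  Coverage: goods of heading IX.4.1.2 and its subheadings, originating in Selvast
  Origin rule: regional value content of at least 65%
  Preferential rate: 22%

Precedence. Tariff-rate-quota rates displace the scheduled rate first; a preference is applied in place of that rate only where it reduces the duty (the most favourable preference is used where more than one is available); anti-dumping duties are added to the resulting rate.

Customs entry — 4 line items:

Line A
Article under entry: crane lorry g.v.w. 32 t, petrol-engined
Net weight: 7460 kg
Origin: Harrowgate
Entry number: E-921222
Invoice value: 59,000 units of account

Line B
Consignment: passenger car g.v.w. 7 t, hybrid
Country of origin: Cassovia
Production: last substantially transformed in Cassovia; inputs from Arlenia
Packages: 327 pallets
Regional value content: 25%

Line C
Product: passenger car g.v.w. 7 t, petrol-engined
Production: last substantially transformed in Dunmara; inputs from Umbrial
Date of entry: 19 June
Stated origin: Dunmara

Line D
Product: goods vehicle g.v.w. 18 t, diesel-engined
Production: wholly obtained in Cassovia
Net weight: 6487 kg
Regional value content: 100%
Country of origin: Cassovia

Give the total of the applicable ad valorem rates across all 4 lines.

108%

Line A: crane lorry → IX.4; petrol-engined → IX.4.3; g.v.w. 32 t → IX.4.3.1. Scheduled 37%. quota on IX.4.3 exhausted → over-quota 44%. → 44%.
Line B: passenger car → IX.2; hybrid → IX.2.2; g.v.w. 7 t → IX.2.2.2. Scheduled 12%. Cassovia agreement on IX.2.2: RVC < 35%; Cassovia agreement on IX.3.2.3: IX.2.2.2 not covered. → 12%.
Line C: passenger car → IX.2; petrol-engined → IX.2.1; g.v.w. 7 t → IX.2.1.2. Scheduled 36%. Dunmara agreement on IX.4.4: IX.2.1.2 not covered. → 36%.
Line D: goods vehicle → IX.1; diesel-engined → IX.1.3; g.v.w. 18 t → IX.1.3.2. Scheduled 16%. Cassovia agreement on IX.2.2: IX.1.3.2 not covered; Cassovia agreement on IX.3.2.3: IX.1.3.2 not covered. → 16%.
Sum: 44% + 12% + 36% + 16% = 108%.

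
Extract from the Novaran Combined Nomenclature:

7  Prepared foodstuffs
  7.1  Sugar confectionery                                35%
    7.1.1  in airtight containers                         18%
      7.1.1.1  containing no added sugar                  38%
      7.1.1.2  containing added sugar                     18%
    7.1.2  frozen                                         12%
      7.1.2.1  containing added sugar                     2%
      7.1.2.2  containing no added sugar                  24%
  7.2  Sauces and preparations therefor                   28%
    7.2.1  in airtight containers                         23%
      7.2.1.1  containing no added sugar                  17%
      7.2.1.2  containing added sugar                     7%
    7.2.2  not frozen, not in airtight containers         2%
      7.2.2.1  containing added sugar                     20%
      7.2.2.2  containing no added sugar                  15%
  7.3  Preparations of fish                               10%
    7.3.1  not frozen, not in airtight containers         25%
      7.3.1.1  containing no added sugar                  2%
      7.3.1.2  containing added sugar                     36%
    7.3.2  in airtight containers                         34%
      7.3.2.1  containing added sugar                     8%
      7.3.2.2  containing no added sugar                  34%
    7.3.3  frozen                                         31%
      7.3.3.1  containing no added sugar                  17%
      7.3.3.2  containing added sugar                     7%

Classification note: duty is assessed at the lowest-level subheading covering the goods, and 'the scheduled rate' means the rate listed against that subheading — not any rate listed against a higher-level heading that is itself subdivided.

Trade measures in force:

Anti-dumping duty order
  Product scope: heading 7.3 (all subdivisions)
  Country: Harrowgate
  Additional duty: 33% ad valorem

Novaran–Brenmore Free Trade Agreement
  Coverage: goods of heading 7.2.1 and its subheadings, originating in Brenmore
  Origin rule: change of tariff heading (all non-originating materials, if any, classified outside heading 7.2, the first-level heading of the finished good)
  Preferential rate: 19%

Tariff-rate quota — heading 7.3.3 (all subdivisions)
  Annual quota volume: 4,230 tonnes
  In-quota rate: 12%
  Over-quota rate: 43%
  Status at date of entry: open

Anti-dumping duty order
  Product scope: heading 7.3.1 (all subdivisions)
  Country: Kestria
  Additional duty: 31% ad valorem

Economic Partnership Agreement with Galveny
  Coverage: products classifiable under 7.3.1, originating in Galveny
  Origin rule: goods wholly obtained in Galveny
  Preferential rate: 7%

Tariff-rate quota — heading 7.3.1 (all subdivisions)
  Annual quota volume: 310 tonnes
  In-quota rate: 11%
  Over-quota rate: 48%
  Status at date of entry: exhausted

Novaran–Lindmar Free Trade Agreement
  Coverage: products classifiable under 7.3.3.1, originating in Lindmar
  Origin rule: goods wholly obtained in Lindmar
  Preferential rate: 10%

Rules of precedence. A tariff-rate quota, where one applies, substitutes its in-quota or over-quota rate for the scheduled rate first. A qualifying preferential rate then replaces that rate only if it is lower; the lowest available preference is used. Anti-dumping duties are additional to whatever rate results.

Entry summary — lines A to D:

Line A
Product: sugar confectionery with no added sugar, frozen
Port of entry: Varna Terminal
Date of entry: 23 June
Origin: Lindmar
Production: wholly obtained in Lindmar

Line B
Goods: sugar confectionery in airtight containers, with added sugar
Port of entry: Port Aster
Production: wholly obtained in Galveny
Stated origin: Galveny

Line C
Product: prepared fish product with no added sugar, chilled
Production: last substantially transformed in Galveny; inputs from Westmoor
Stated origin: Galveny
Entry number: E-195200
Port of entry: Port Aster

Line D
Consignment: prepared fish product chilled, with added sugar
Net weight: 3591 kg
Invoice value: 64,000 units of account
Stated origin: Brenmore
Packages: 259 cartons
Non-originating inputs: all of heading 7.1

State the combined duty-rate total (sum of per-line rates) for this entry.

138%

Line A: sugar confectionery → 7.1; frozen → 7.1.2; with no added sugar → 7.1.2.2. Scheduled 24%. Lindmar agreement on 7.3.3.1: 7.1.2.2 not covered. → 24%.
Line B: sugar confectionery → 7.1; in airtight containers → 7.1.1; with added sugar → 7.1.1.2. Scheduled 18%. Galveny agreement on 7.3.1: 7.1.1.2 not covered. → 18%.
Line C: prepared fish product → 7.3; chilled → 7.3.1; with no added sugar → 7.3.1.1. Scheduled 2%. quota on 7.3.1 exhausted → over-quota 48%; Galveny agreement on 7.3.1: not wholly obtained. → 48%.
Line D: prepared fish product → 7.3; chilled → 7.3.1; with added sugar → 7.3.1.2. Scheduled 36%. quota on 7.3.1 exhausted → over-quota 48%; Brenmore agreement on 7.2.1: 7.3.1.2 not covered. → 48%.
Sum: 24% + 18% + 48% + 48% = 138%.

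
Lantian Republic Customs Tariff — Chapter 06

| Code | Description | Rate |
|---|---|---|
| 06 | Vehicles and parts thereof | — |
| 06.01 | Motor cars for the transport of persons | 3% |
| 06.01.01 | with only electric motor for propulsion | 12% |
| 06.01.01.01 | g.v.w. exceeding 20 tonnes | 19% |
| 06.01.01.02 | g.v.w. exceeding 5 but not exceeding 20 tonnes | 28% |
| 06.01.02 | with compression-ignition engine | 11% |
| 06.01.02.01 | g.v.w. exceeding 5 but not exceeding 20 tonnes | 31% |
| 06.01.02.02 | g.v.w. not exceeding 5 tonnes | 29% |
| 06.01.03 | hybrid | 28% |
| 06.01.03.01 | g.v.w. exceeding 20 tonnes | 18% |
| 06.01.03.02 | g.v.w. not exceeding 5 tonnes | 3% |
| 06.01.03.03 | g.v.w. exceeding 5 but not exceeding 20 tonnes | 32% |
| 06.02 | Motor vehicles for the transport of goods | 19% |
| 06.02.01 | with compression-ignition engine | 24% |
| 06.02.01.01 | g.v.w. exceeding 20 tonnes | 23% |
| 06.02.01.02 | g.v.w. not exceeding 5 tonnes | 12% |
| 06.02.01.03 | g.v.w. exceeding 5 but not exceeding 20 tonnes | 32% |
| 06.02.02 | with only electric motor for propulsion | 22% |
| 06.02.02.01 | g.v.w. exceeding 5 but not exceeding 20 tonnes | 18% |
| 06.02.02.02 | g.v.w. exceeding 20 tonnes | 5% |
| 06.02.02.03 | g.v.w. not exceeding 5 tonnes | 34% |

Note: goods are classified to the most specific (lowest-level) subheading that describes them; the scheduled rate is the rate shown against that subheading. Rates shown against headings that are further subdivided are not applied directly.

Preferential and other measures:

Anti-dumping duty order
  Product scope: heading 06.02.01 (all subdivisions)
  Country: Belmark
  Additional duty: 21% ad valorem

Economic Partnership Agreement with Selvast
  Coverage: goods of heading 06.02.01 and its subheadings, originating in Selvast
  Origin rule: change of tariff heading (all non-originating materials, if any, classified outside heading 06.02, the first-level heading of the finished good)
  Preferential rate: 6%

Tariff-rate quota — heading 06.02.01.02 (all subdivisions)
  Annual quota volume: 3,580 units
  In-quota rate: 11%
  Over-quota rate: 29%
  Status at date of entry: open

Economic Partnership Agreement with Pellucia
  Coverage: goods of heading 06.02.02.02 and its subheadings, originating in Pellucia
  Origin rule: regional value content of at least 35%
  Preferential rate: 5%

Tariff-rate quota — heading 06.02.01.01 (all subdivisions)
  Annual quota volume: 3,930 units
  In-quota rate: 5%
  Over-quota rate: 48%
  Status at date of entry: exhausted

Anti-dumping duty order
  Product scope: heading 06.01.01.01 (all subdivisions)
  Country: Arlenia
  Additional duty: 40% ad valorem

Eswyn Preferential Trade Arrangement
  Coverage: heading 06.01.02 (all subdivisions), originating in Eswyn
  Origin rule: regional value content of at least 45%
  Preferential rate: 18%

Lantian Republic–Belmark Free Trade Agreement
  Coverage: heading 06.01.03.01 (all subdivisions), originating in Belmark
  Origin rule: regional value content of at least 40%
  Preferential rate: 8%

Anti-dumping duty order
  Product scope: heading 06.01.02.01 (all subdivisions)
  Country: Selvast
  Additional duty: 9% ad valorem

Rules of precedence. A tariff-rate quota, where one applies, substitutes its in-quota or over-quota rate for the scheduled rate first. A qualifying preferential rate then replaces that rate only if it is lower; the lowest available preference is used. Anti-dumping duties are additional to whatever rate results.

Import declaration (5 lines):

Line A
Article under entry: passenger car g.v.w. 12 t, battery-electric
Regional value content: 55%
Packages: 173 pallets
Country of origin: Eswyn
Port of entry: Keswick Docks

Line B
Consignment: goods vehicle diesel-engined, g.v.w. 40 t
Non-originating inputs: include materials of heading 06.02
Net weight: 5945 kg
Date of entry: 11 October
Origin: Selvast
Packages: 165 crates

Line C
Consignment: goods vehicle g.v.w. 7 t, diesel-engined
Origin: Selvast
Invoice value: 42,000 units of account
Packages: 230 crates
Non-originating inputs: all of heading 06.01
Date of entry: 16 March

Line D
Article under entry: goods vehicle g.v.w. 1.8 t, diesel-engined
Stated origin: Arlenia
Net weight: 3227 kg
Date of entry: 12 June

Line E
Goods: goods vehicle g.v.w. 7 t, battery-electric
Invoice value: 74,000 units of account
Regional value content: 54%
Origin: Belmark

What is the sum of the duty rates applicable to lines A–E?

111%

Line A: passenger car → 06.01; battery-electric → 06.01.01; g.v.w. 12 t → 06.01.01.02. Scheduled 28%. Eswyn agreement on 06.01.02: 06.01.01.02 not covered. → 28%.
Line B: goods vehicle → 06.02; diesel-engined → 06.02.01; g.v.w. 40 t → 06.02.01.01. Scheduled 23%. quota on 06.02.01.01 exhausted → over-quota 48%; Selvast agreement on 06.02.01: CTH not met. → 48%.
Line C: goods vehicle → 06.02; diesel-engined → 06.02.01; g.v.w. 7 t → 06.02.01.03. Scheduled 32%. Selvast agreement on 06.02.01: CTH met → 6% available; preferential 6%. → 6%.
Line D: goods vehicle → 06.02; diesel-engined → 06.02.01; g.v.w. 1.8 t → 06.02.01.02. Scheduled 12%. quota on 06.02.01.02 open → in-quota 11%. → 11%.
Line E: goods vehicle → 06.02; battery-electric → 06.02.02; g.v.w. 7 t → 06.02.02.01. Scheduled 18%. Belmark agreement on 06.01.03.01: 06.02.02.01 not covered. → 18%.
Sum: 28% + 48% + 6% + 11% + 18% = 111%.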